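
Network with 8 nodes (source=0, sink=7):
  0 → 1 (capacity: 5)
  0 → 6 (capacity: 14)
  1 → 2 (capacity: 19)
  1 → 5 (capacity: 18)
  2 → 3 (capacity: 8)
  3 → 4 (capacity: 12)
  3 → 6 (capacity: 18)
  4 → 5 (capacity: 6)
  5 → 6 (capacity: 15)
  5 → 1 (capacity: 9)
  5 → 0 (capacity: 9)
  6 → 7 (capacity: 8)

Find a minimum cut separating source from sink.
Min cut value = 8, edges: (6,7)

Min cut value: 8
Partition: S = [0, 1, 2, 3, 4, 5, 6], T = [7]
Cut edges: (6,7)

By max-flow min-cut theorem, max flow = min cut = 8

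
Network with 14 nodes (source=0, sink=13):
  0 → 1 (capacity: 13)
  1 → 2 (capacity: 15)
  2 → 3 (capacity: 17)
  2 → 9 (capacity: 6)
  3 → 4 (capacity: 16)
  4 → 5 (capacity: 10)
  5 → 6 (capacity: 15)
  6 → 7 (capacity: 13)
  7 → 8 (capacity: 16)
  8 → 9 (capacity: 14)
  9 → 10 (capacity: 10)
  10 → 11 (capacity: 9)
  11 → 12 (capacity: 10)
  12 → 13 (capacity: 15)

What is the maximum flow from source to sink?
Maximum flow = 9

Max flow: 9

Flow assignment:
  0 → 1: 9/13
  1 → 2: 9/15
  2 → 3: 7/17
  2 → 9: 2/6
  3 → 4: 7/16
  4 → 5: 7/10
  5 → 6: 7/15
  6 → 7: 7/13
  7 → 8: 7/16
  8 → 9: 7/14
  9 → 10: 9/10
  10 → 11: 9/9
  11 → 12: 9/10
  12 → 13: 9/15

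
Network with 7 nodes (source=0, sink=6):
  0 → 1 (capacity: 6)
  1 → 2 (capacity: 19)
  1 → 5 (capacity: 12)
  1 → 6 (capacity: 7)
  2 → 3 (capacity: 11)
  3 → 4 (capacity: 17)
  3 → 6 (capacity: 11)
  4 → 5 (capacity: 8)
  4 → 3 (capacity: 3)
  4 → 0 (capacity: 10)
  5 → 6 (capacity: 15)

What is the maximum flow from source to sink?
Maximum flow = 6

Max flow: 6

Flow assignment:
  0 → 1: 6/6
  1 → 6: 6/7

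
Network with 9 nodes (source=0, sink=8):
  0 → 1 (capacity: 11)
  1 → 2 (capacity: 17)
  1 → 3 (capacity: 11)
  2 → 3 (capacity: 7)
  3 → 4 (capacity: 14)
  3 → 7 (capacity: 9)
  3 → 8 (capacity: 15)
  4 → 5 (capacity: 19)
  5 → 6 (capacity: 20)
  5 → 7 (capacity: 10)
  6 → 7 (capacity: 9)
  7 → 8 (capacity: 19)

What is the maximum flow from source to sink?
Maximum flow = 11

Max flow: 11

Flow assignment:
  0 → 1: 11/11
  1 → 3: 11/11
  3 → 8: 11/15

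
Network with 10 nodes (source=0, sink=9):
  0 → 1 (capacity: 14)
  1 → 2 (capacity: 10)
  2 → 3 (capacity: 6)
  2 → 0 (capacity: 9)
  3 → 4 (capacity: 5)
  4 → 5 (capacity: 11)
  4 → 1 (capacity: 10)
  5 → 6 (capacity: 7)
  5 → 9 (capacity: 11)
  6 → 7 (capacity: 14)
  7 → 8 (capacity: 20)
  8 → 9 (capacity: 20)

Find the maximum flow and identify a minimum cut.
Max flow = 5, Min cut edges: (3,4)

Maximum flow: 5
Minimum cut: (3,4)
Partition: S = [0, 1, 2, 3], T = [4, 5, 6, 7, 8, 9]

Max-flow min-cut theorem verified: both equal 5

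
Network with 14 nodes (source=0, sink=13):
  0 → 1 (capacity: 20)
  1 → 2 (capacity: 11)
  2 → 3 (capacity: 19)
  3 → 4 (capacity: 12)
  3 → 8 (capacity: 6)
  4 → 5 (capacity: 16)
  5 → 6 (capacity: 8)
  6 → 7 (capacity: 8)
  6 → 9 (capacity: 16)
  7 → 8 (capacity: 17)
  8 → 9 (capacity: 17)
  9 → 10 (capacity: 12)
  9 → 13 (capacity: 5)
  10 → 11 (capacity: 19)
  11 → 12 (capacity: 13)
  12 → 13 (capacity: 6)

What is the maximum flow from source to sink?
Maximum flow = 11

Max flow: 11

Flow assignment:
  0 → 1: 11/20
  1 → 2: 11/11
  2 → 3: 11/19
  3 → 4: 5/12
  3 → 8: 6/6
  4 → 5: 5/16
  5 → 6: 5/8
  6 → 9: 5/16
  8 → 9: 6/17
  9 → 10: 6/12
  9 → 13: 5/5
  10 → 11: 6/19
  11 → 12: 6/13
  12 → 13: 6/6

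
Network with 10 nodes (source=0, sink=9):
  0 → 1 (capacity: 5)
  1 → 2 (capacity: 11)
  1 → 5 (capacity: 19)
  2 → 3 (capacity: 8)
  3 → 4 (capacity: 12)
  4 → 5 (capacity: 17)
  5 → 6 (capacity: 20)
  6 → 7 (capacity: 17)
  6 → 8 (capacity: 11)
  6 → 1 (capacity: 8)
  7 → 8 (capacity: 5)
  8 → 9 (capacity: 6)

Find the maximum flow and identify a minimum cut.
Max flow = 5, Min cut edges: (0,1)

Maximum flow: 5
Minimum cut: (0,1)
Partition: S = [0], T = [1, 2, 3, 4, 5, 6, 7, 8, 9]

Max-flow min-cut theorem verified: both equal 5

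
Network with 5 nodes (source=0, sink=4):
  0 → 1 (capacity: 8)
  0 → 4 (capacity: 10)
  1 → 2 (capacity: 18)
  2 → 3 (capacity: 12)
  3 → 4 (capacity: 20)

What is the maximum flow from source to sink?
Maximum flow = 18

Max flow: 18

Flow assignment:
  0 → 1: 8/8
  0 → 4: 10/10
  1 → 2: 8/18
  2 → 3: 8/12
  3 → 4: 8/20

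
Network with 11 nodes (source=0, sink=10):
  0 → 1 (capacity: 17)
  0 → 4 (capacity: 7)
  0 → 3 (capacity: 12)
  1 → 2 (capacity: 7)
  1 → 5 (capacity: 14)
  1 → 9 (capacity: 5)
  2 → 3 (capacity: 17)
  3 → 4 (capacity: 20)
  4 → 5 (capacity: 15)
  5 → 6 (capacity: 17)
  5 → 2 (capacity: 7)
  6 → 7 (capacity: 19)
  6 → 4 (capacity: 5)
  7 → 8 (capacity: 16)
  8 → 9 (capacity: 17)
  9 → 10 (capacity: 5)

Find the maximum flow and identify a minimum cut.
Max flow = 5, Min cut edges: (9,10)

Maximum flow: 5
Minimum cut: (9,10)
Partition: S = [0, 1, 2, 3, 4, 5, 6, 7, 8, 9], T = [10]

Max-flow min-cut theorem verified: both equal 5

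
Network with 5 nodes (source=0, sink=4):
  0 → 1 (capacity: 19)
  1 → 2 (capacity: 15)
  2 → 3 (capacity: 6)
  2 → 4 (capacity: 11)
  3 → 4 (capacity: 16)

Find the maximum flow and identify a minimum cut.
Max flow = 15, Min cut edges: (1,2)

Maximum flow: 15
Minimum cut: (1,2)
Partition: S = [0, 1], T = [2, 3, 4]

Max-flow min-cut theorem verified: both equal 15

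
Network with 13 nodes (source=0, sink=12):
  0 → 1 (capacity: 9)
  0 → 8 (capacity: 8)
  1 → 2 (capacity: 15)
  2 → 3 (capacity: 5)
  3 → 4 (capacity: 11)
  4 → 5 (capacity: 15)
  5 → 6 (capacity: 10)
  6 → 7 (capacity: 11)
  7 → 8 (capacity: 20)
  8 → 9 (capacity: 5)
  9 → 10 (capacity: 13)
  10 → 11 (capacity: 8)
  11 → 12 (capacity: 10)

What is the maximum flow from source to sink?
Maximum flow = 5

Max flow: 5

Flow assignment:
  0 → 1: 5/9
  1 → 2: 5/15
  2 → 3: 5/5
  3 → 4: 5/11
  4 → 5: 5/15
  5 → 6: 5/10
  6 → 7: 5/11
  7 → 8: 5/20
  8 → 9: 5/5
  9 → 10: 5/13
  10 → 11: 5/8
  11 → 12: 5/10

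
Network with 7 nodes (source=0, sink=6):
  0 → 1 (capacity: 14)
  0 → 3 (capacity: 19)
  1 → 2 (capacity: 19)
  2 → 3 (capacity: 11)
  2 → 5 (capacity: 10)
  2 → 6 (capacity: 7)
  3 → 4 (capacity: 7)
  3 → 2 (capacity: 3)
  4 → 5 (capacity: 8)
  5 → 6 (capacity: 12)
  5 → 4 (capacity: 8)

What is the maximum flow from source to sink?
Maximum flow = 19

Max flow: 19

Flow assignment:
  0 → 1: 9/14
  0 → 3: 10/19
  1 → 2: 9/19
  2 → 5: 5/10
  2 → 6: 7/7
  3 → 4: 7/7
  3 → 2: 3/3
  4 → 5: 7/8
  5 → 6: 12/12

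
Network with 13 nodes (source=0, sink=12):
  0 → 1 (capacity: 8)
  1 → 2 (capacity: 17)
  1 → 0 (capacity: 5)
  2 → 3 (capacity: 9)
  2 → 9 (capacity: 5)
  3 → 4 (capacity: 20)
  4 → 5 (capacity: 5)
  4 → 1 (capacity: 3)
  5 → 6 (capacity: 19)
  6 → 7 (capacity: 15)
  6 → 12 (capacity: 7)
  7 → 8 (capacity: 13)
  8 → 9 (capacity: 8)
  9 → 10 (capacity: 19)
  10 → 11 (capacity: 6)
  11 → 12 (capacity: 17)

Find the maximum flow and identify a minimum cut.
Max flow = 8, Min cut edges: (0,1)

Maximum flow: 8
Minimum cut: (0,1)
Partition: S = [0], T = [1, 2, 3, 4, 5, 6, 7, 8, 9, 10, 11, 12]

Max-flow min-cut theorem verified: both equal 8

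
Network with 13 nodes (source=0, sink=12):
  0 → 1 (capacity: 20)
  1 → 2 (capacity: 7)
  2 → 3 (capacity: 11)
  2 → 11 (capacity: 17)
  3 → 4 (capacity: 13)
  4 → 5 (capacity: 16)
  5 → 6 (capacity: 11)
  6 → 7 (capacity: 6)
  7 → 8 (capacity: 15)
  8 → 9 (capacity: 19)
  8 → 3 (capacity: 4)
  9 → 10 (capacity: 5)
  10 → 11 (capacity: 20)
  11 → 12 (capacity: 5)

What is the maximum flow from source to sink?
Maximum flow = 5

Max flow: 5

Flow assignment:
  0 → 1: 5/20
  1 → 2: 5/7
  2 → 11: 5/17
  11 → 12: 5/5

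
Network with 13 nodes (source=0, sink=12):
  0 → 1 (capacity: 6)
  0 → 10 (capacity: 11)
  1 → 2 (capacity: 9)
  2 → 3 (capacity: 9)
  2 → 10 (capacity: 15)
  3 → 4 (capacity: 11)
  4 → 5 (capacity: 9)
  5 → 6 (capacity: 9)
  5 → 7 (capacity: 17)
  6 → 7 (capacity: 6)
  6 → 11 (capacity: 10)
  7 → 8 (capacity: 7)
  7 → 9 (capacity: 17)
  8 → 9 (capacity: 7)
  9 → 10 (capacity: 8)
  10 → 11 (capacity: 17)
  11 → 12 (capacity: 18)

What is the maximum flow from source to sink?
Maximum flow = 17

Max flow: 17

Flow assignment:
  0 → 1: 6/6
  0 → 10: 11/11
  1 → 2: 6/9
  2 → 10: 6/15
  10 → 11: 17/17
  11 → 12: 17/18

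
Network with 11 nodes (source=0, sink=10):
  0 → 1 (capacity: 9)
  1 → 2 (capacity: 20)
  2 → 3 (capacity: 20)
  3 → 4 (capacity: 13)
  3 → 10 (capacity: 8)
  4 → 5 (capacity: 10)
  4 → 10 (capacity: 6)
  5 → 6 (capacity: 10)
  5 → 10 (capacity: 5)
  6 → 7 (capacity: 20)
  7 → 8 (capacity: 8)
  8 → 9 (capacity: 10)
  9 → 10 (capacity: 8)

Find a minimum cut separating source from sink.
Min cut value = 9, edges: (0,1)

Min cut value: 9
Partition: S = [0], T = [1, 2, 3, 4, 5, 6, 7, 8, 9, 10]
Cut edges: (0,1)

By max-flow min-cut theorem, max flow = min cut = 9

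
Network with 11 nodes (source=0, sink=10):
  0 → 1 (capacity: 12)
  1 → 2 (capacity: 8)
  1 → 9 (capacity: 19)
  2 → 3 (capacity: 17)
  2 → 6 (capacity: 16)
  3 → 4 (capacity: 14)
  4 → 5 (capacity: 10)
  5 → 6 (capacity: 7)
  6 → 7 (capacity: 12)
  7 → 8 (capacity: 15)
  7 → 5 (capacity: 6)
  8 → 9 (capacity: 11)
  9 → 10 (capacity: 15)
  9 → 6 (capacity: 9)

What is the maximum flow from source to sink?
Maximum flow = 12

Max flow: 12

Flow assignment:
  0 → 1: 12/12
  1 → 9: 12/19
  9 → 10: 12/15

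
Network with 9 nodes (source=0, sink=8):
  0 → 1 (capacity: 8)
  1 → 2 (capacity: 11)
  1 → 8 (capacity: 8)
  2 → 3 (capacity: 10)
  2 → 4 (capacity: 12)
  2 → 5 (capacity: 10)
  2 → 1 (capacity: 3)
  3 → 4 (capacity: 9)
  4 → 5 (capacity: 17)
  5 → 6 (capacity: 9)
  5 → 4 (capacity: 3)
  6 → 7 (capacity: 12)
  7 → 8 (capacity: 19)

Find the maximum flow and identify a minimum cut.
Max flow = 8, Min cut edges: (0,1)

Maximum flow: 8
Minimum cut: (0,1)
Partition: S = [0], T = [1, 2, 3, 4, 5, 6, 7, 8]

Max-flow min-cut theorem verified: both equal 8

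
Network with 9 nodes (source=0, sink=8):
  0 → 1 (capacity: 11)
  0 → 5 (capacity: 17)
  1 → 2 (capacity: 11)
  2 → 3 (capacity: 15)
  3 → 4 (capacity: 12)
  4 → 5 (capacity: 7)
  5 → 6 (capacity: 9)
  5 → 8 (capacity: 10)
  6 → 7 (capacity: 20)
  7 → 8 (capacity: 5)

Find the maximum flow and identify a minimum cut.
Max flow = 15, Min cut edges: (5,8), (7,8)

Maximum flow: 15
Minimum cut: (5,8), (7,8)
Partition: S = [0, 1, 2, 3, 4, 5, 6, 7], T = [8]

Max-flow min-cut theorem verified: both equal 15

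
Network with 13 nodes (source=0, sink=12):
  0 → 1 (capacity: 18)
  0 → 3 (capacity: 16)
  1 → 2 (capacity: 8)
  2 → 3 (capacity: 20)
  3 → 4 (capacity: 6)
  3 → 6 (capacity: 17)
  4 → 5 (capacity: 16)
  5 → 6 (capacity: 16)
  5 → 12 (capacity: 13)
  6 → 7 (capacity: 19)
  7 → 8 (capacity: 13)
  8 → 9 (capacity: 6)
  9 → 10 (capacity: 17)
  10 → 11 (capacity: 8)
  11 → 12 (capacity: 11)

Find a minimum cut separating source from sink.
Min cut value = 12, edges: (3,4), (8,9)

Min cut value: 12
Partition: S = [0, 1, 2, 3, 6, 7, 8], T = [4, 5, 9, 10, 11, 12]
Cut edges: (3,4), (8,9)

By max-flow min-cut theorem, max flow = min cut = 12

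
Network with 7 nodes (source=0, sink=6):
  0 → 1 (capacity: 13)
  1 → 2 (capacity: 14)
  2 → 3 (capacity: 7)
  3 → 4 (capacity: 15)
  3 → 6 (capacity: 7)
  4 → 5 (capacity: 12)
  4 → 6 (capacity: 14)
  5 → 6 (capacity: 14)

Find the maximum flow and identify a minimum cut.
Max flow = 7, Min cut edges: (2,3)

Maximum flow: 7
Minimum cut: (2,3)
Partition: S = [0, 1, 2], T = [3, 4, 5, 6]

Max-flow min-cut theorem verified: both equal 7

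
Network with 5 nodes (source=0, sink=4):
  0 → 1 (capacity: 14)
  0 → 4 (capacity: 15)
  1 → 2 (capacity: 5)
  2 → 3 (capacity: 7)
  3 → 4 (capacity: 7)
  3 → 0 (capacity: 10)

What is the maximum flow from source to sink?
Maximum flow = 20

Max flow: 20

Flow assignment:
  0 → 1: 5/14
  0 → 4: 15/15
  1 → 2: 5/5
  2 → 3: 5/7
  3 → 4: 5/7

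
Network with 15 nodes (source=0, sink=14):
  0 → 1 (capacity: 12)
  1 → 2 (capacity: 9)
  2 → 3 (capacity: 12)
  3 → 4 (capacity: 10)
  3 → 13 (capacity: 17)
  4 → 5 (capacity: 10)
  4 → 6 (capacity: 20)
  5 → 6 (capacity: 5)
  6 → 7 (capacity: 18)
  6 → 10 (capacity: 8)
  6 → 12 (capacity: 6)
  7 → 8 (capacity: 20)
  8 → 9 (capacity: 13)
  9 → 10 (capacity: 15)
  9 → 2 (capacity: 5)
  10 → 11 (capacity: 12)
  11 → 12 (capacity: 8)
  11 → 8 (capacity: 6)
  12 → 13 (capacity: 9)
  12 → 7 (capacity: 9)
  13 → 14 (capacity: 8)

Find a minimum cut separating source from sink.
Min cut value = 8, edges: (13,14)

Min cut value: 8
Partition: S = [0, 1, 2, 3, 4, 5, 6, 7, 8, 9, 10, 11, 12, 13], T = [14]
Cut edges: (13,14)

By max-flow min-cut theorem, max flow = min cut = 8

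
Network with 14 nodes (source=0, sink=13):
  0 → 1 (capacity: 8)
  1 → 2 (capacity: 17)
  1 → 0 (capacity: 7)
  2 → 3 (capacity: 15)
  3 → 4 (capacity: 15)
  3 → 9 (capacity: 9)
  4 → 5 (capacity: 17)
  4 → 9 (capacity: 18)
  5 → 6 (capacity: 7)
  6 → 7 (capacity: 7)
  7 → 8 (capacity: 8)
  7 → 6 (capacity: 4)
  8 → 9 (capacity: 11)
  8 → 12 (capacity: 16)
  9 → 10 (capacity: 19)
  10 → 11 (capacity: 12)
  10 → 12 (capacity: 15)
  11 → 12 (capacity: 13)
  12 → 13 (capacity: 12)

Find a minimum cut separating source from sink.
Min cut value = 8, edges: (0,1)

Min cut value: 8
Partition: S = [0], T = [1, 2, 3, 4, 5, 6, 7, 8, 9, 10, 11, 12, 13]
Cut edges: (0,1)

By max-flow min-cut theorem, max flow = min cut = 8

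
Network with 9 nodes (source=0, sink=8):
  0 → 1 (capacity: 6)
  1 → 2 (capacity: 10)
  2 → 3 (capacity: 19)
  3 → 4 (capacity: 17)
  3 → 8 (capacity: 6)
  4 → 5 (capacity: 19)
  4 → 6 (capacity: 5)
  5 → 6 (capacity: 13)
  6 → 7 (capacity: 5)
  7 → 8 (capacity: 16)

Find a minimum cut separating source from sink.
Min cut value = 6, edges: (0,1)

Min cut value: 6
Partition: S = [0], T = [1, 2, 3, 4, 5, 6, 7, 8]
Cut edges: (0,1)

By max-flow min-cut theorem, max flow = min cut = 6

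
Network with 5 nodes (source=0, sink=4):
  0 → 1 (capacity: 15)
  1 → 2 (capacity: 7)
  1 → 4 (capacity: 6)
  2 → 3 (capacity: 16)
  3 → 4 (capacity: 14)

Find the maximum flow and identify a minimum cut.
Max flow = 13, Min cut edges: (1,2), (1,4)

Maximum flow: 13
Minimum cut: (1,2), (1,4)
Partition: S = [0, 1], T = [2, 3, 4]

Max-flow min-cut theorem verified: both equal 13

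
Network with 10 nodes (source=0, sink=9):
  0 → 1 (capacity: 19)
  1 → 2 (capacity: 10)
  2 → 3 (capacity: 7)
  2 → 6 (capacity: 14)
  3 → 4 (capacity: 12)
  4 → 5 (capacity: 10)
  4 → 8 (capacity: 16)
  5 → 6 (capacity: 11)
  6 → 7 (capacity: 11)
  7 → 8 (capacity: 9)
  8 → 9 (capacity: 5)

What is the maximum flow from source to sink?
Maximum flow = 5

Max flow: 5

Flow assignment:
  0 → 1: 5/19
  1 → 2: 5/10
  2 → 3: 2/7
  2 → 6: 3/14
  3 → 4: 2/12
  4 → 8: 2/16
  6 → 7: 3/11
  7 → 8: 3/9
  8 → 9: 5/5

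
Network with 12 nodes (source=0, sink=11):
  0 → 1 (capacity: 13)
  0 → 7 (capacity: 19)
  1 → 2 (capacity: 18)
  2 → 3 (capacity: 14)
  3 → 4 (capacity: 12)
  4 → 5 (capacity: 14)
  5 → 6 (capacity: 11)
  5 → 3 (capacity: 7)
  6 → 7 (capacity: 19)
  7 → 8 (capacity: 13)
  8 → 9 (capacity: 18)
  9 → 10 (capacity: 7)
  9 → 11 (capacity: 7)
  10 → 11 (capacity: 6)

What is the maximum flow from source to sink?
Maximum flow = 13

Max flow: 13

Flow assignment:
  0 → 1: 11/13
  0 → 7: 2/19
  1 → 2: 11/18
  2 → 3: 11/14
  3 → 4: 11/12
  4 → 5: 11/14
  5 → 6: 11/11
  6 → 7: 11/19
  7 → 8: 13/13
  8 → 9: 13/18
  9 → 10: 6/7
  9 → 11: 7/7
  10 → 11: 6/6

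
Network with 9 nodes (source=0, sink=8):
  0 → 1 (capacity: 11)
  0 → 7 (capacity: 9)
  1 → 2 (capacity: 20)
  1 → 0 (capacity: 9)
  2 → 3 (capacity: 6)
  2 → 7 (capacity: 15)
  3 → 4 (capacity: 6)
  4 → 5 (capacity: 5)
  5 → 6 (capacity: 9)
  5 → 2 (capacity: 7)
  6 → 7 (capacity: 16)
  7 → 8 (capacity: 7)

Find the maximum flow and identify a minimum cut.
Max flow = 7, Min cut edges: (7,8)

Maximum flow: 7
Minimum cut: (7,8)
Partition: S = [0, 1, 2, 3, 4, 5, 6, 7], T = [8]

Max-flow min-cut theorem verified: both equal 7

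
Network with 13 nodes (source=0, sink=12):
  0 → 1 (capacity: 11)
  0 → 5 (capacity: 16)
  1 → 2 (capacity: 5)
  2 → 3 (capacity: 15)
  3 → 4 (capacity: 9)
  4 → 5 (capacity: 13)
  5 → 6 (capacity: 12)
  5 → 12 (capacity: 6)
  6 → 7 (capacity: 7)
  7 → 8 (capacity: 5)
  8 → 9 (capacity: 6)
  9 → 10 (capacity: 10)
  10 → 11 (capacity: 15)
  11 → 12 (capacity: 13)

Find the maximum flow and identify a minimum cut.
Max flow = 11, Min cut edges: (5,12), (7,8)

Maximum flow: 11
Minimum cut: (5,12), (7,8)
Partition: S = [0, 1, 2, 3, 4, 5, 6, 7], T = [8, 9, 10, 11, 12]

Max-flow min-cut theorem verified: both equal 11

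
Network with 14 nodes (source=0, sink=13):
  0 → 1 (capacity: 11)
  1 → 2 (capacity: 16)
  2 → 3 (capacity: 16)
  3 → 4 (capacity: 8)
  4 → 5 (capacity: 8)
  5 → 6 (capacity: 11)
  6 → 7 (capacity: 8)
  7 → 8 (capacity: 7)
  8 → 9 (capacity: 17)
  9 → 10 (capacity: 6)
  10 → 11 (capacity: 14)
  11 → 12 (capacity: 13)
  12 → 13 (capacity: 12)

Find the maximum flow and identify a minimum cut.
Max flow = 6, Min cut edges: (9,10)

Maximum flow: 6
Minimum cut: (9,10)
Partition: S = [0, 1, 2, 3, 4, 5, 6, 7, 8, 9], T = [10, 11, 12, 13]

Max-flow min-cut theorem verified: both equal 6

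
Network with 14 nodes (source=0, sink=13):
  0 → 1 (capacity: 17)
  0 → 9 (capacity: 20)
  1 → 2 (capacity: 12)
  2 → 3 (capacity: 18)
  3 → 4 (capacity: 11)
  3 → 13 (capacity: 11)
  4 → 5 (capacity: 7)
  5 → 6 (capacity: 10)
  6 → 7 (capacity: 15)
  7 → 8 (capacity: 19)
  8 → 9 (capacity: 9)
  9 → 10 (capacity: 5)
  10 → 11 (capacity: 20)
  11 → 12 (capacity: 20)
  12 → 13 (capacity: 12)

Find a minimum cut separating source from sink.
Min cut value = 16, edges: (3,13), (9,10)

Min cut value: 16
Partition: S = [0, 1, 2, 3, 4, 5, 6, 7, 8, 9], T = [10, 11, 12, 13]
Cut edges: (3,13), (9,10)

By max-flow min-cut theorem, max flow = min cut = 16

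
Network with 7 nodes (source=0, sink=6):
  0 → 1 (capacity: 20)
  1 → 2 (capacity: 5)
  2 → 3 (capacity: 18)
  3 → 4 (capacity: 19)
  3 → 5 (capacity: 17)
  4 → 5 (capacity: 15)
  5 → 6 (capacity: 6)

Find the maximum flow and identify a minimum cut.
Max flow = 5, Min cut edges: (1,2)

Maximum flow: 5
Minimum cut: (1,2)
Partition: S = [0, 1], T = [2, 3, 4, 5, 6]

Max-flow min-cut theorem verified: both equal 5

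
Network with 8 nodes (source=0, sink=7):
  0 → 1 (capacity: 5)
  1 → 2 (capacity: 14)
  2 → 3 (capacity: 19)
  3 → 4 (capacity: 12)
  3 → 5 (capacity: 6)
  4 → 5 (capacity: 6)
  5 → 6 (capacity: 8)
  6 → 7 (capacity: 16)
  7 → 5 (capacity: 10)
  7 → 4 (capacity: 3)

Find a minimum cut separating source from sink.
Min cut value = 5, edges: (0,1)

Min cut value: 5
Partition: S = [0], T = [1, 2, 3, 4, 5, 6, 7]
Cut edges: (0,1)

By max-flow min-cut theorem, max flow = min cut = 5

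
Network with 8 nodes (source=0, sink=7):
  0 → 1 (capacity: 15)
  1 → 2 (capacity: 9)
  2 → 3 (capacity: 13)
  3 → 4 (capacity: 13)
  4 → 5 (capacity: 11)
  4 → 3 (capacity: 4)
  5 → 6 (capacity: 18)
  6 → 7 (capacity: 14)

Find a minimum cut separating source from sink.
Min cut value = 9, edges: (1,2)

Min cut value: 9
Partition: S = [0, 1], T = [2, 3, 4, 5, 6, 7]
Cut edges: (1,2)

By max-flow min-cut theorem, max flow = min cut = 9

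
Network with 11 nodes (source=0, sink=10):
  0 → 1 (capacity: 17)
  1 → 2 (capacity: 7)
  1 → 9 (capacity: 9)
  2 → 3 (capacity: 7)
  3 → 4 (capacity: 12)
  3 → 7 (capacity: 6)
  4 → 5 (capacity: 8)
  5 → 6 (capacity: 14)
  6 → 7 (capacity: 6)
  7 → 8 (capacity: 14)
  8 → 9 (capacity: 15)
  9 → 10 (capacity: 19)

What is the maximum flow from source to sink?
Maximum flow = 16

Max flow: 16

Flow assignment:
  0 → 1: 16/17
  1 → 2: 7/7
  1 → 9: 9/9
  2 → 3: 7/7
  3 → 4: 1/12
  3 → 7: 6/6
  4 → 5: 1/8
  5 → 6: 1/14
  6 → 7: 1/6
  7 → 8: 7/14
  8 → 9: 7/15
  9 → 10: 16/19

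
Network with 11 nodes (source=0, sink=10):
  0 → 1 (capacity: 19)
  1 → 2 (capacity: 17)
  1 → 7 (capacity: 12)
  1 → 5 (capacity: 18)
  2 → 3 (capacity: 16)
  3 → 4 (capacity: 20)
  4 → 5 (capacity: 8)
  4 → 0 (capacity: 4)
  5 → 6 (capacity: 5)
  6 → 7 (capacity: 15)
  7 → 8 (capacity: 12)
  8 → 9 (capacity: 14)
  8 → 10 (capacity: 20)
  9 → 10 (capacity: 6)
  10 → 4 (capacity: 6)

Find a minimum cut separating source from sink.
Min cut value = 12, edges: (7,8)

Min cut value: 12
Partition: S = [0, 1, 2, 3, 4, 5, 6, 7], T = [8, 9, 10]
Cut edges: (7,8)

By max-flow min-cut theorem, max flow = min cut = 12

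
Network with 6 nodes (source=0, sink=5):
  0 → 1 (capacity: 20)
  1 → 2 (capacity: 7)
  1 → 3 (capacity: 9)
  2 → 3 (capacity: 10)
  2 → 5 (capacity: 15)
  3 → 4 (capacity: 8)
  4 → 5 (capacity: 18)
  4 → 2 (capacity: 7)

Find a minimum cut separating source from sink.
Min cut value = 15, edges: (1,2), (3,4)

Min cut value: 15
Partition: S = [0, 1, 3], T = [2, 4, 5]
Cut edges: (1,2), (3,4)

By max-flow min-cut theorem, max flow = min cut = 15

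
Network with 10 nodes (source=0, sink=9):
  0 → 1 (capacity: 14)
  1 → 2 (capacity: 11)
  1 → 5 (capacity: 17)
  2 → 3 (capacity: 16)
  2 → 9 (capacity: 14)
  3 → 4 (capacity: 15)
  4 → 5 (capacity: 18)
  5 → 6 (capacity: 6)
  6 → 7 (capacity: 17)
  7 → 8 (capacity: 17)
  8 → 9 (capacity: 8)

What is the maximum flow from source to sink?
Maximum flow = 14

Max flow: 14

Flow assignment:
  0 → 1: 14/14
  1 → 2: 11/11
  1 → 5: 3/17
  2 → 9: 11/14
  5 → 6: 3/6
  6 → 7: 3/17
  7 → 8: 3/17
  8 → 9: 3/8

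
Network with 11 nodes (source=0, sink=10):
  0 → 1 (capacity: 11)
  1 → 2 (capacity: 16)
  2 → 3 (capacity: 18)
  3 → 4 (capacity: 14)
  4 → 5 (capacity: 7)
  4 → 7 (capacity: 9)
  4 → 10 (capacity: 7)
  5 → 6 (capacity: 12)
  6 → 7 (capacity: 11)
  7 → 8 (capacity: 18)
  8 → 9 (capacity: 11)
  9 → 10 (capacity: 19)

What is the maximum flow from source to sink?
Maximum flow = 11

Max flow: 11

Flow assignment:
  0 → 1: 11/11
  1 → 2: 11/16
  2 → 3: 11/18
  3 → 4: 11/14
  4 → 7: 4/9
  4 → 10: 7/7
  7 → 8: 4/18
  8 → 9: 4/11
  9 → 10: 4/19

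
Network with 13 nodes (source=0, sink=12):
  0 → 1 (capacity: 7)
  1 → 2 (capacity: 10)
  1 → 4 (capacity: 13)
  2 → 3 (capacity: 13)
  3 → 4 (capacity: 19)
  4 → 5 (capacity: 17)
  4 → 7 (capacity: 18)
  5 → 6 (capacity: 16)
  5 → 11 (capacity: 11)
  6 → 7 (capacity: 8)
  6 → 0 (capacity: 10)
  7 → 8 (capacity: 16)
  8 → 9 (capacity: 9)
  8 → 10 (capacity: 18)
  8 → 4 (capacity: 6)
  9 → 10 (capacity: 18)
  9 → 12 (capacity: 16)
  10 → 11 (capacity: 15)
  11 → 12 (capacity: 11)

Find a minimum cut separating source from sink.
Min cut value = 7, edges: (0,1)

Min cut value: 7
Partition: S = [0], T = [1, 2, 3, 4, 5, 6, 7, 8, 9, 10, 11, 12]
Cut edges: (0,1)

By max-flow min-cut theorem, max flow = min cut = 7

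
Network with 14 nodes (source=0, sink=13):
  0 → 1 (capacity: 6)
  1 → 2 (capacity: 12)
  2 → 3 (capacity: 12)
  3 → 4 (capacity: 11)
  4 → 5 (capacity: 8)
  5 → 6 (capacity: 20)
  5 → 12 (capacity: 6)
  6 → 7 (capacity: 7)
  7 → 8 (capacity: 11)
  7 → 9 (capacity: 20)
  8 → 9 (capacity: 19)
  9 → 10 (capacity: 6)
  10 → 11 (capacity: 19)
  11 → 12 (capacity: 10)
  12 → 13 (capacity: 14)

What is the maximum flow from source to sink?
Maximum flow = 6

Max flow: 6

Flow assignment:
  0 → 1: 6/6
  1 → 2: 6/12
  2 → 3: 6/12
  3 → 4: 6/11
  4 → 5: 6/8
  5 → 12: 6/6
  12 → 13: 6/14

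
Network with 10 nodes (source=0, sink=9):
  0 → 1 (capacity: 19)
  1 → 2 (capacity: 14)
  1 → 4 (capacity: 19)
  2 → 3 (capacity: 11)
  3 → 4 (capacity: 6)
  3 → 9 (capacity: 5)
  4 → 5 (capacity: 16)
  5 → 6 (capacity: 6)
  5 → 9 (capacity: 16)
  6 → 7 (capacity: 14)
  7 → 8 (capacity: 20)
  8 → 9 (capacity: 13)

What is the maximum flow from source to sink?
Maximum flow = 19

Max flow: 19

Flow assignment:
  0 → 1: 19/19
  1 → 2: 11/14
  1 → 4: 8/19
  2 → 3: 11/11
  3 → 4: 6/6
  3 → 9: 5/5
  4 → 5: 14/16
  5 → 9: 14/16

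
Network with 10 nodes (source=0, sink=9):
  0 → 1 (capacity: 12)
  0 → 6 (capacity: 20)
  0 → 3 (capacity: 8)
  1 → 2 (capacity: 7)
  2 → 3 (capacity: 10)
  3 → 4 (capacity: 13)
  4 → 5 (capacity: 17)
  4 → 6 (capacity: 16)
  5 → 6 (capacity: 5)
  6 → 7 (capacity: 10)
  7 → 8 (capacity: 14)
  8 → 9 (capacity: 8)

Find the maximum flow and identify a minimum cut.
Max flow = 8, Min cut edges: (8,9)

Maximum flow: 8
Minimum cut: (8,9)
Partition: S = [0, 1, 2, 3, 4, 5, 6, 7, 8], T = [9]

Max-flow min-cut theorem verified: both equal 8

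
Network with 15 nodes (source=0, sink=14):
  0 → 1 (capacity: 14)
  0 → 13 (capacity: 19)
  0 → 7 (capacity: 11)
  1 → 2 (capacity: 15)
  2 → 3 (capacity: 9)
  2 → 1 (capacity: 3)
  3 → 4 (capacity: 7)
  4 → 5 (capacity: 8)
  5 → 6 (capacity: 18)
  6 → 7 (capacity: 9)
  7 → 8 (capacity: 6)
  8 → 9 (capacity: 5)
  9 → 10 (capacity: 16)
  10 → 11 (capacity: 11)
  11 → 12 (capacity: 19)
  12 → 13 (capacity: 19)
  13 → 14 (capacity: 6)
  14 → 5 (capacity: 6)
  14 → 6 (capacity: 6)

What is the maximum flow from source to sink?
Maximum flow = 6

Max flow: 6

Flow assignment:
  0 → 1: 5/14
  0 → 13: 1/19
  1 → 2: 5/15
  2 → 3: 5/9
  3 → 4: 5/7
  4 → 5: 5/8
  5 → 6: 5/18
  6 → 7: 5/9
  7 → 8: 5/6
  8 → 9: 5/5
  9 → 10: 5/16
  10 → 11: 5/11
  11 → 12: 5/19
  12 → 13: 5/19
  13 → 14: 6/6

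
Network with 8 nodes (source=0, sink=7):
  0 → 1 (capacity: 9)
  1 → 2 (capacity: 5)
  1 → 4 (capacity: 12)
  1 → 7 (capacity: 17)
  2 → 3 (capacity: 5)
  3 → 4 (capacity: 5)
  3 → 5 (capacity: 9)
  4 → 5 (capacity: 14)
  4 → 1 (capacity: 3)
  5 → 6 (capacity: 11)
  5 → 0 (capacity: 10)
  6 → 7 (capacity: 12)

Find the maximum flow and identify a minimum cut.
Max flow = 9, Min cut edges: (0,1)

Maximum flow: 9
Minimum cut: (0,1)
Partition: S = [0], T = [1, 2, 3, 4, 5, 6, 7]

Max-flow min-cut theorem verified: both equal 9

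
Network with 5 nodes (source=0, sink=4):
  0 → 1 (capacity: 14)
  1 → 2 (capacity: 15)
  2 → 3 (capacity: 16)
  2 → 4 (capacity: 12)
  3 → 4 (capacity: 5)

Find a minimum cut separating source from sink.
Min cut value = 14, edges: (0,1)

Min cut value: 14
Partition: S = [0], T = [1, 2, 3, 4]
Cut edges: (0,1)

By max-flow min-cut theorem, max flow = min cut = 14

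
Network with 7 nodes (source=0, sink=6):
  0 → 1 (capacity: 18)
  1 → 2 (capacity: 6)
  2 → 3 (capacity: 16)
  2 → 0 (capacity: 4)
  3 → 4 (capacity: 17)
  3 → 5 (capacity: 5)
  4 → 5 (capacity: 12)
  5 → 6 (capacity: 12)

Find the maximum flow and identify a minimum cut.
Max flow = 6, Min cut edges: (1,2)

Maximum flow: 6
Minimum cut: (1,2)
Partition: S = [0, 1], T = [2, 3, 4, 5, 6]

Max-flow min-cut theorem verified: both equal 6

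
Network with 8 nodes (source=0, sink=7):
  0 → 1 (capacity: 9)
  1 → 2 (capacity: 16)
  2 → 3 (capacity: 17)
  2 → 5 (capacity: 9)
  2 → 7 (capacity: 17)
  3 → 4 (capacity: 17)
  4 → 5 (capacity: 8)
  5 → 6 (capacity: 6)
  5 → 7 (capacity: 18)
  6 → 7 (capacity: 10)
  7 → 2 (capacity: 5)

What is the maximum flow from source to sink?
Maximum flow = 9

Max flow: 9

Flow assignment:
  0 → 1: 9/9
  1 → 2: 9/16
  2 → 7: 9/17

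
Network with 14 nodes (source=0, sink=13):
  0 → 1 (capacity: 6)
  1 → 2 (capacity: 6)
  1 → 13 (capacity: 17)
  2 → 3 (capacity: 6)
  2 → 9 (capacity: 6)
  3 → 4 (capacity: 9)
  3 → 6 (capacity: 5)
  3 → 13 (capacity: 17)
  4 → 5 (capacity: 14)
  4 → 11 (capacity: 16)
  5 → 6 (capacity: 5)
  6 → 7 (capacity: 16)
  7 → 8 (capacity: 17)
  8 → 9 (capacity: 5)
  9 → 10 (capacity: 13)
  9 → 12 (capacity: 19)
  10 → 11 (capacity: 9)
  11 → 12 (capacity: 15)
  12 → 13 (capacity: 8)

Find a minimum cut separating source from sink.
Min cut value = 6, edges: (0,1)

Min cut value: 6
Partition: S = [0], T = [1, 2, 3, 4, 5, 6, 7, 8, 9, 10, 11, 12, 13]
Cut edges: (0,1)

By max-flow min-cut theorem, max flow = min cut = 6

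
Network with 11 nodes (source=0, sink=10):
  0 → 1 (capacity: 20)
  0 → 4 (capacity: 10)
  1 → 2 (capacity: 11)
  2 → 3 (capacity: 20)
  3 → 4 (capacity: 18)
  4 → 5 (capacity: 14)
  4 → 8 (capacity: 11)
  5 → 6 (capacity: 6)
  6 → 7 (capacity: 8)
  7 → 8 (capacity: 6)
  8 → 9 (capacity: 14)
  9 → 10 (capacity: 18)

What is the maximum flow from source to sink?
Maximum flow = 14

Max flow: 14

Flow assignment:
  0 → 1: 11/20
  0 → 4: 3/10
  1 → 2: 11/11
  2 → 3: 11/20
  3 → 4: 11/18
  4 → 5: 6/14
  4 → 8: 8/11
  5 → 6: 6/6
  6 → 7: 6/8
  7 → 8: 6/6
  8 → 9: 14/14
  9 → 10: 14/18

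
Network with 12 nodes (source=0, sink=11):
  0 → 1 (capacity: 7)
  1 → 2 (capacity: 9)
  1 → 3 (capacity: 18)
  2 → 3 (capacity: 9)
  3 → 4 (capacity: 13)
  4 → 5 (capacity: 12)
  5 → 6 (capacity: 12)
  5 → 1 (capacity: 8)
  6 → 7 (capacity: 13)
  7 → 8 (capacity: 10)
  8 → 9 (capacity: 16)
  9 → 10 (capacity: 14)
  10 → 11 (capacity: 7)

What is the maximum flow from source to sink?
Maximum flow = 7

Max flow: 7

Flow assignment:
  0 → 1: 7/7
  1 → 3: 7/18
  3 → 4: 7/13
  4 → 5: 7/12
  5 → 6: 7/12
  6 → 7: 7/13
  7 → 8: 7/10
  8 → 9: 7/16
  9 → 10: 7/14
  10 → 11: 7/7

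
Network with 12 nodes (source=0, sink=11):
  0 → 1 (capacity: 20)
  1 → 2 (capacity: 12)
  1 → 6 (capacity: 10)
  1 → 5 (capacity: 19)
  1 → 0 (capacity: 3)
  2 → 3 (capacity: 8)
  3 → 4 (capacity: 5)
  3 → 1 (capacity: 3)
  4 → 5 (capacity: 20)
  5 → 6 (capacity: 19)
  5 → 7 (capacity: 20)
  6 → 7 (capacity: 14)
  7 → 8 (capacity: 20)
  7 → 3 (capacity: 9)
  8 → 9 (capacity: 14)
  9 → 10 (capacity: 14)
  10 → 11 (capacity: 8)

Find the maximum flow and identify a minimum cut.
Max flow = 8, Min cut edges: (10,11)

Maximum flow: 8
Minimum cut: (10,11)
Partition: S = [0, 1, 2, 3, 4, 5, 6, 7, 8, 9, 10], T = [11]

Max-flow min-cut theorem verified: both equal 8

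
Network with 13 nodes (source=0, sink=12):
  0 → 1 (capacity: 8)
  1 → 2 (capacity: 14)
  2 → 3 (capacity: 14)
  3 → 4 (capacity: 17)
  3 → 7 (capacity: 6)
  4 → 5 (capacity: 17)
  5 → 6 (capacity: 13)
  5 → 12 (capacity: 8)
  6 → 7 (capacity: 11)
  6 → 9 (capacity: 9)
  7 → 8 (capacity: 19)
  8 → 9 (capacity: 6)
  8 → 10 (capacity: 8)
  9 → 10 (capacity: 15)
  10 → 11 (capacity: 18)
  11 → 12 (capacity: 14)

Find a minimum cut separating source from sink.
Min cut value = 8, edges: (0,1)

Min cut value: 8
Partition: S = [0], T = [1, 2, 3, 4, 5, 6, 7, 8, 9, 10, 11, 12]
Cut edges: (0,1)

By max-flow min-cut theorem, max flow = min cut = 8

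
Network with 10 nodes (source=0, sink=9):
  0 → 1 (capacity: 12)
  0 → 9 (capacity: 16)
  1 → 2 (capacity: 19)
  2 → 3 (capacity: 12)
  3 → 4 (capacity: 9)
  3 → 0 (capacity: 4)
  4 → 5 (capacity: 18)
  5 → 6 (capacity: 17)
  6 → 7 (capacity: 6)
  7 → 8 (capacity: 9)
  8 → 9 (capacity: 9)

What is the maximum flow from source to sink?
Maximum flow = 22

Max flow: 22

Flow assignment:
  0 → 1: 10/12
  0 → 9: 16/16
  1 → 2: 10/19
  2 → 3: 10/12
  3 → 4: 6/9
  3 → 0: 4/4
  4 → 5: 6/18
  5 → 6: 6/17
  6 → 7: 6/6
  7 → 8: 6/9
  8 → 9: 6/9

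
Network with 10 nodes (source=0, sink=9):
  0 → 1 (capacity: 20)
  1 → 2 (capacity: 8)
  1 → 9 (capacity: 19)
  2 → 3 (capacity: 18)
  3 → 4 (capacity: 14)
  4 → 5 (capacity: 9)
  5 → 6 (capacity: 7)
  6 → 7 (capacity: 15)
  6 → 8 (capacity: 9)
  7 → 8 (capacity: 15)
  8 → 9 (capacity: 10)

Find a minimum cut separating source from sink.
Min cut value = 20, edges: (0,1)

Min cut value: 20
Partition: S = [0], T = [1, 2, 3, 4, 5, 6, 7, 8, 9]
Cut edges: (0,1)

By max-flow min-cut theorem, max flow = min cut = 20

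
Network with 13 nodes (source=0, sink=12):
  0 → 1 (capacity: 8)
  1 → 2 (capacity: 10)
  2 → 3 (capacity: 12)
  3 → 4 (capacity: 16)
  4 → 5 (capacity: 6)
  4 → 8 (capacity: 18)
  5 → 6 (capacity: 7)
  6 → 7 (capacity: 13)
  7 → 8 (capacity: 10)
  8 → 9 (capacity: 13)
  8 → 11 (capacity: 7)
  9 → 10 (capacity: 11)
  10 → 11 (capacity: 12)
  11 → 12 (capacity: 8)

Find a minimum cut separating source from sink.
Min cut value = 8, edges: (11,12)

Min cut value: 8
Partition: S = [0, 1, 2, 3, 4, 5, 6, 7, 8, 9, 10, 11], T = [12]
Cut edges: (11,12)

By max-flow min-cut theorem, max flow = min cut = 8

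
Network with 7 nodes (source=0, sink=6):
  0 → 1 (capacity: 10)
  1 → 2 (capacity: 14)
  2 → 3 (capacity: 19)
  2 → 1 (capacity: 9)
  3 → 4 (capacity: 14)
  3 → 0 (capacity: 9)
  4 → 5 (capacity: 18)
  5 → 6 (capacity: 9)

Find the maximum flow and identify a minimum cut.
Max flow = 9, Min cut edges: (5,6)

Maximum flow: 9
Minimum cut: (5,6)
Partition: S = [0, 1, 2, 3, 4, 5], T = [6]

Max-flow min-cut theorem verified: both equal 9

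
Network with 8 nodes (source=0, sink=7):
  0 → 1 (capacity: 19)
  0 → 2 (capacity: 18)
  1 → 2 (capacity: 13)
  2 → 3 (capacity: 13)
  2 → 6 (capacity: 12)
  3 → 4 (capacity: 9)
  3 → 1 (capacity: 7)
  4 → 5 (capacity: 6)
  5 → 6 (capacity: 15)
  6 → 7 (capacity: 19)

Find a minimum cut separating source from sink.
Min cut value = 18, edges: (2,6), (4,5)

Min cut value: 18
Partition: S = [0, 1, 2, 3, 4], T = [5, 6, 7]
Cut edges: (2,6), (4,5)

By max-flow min-cut theorem, max flow = min cut = 18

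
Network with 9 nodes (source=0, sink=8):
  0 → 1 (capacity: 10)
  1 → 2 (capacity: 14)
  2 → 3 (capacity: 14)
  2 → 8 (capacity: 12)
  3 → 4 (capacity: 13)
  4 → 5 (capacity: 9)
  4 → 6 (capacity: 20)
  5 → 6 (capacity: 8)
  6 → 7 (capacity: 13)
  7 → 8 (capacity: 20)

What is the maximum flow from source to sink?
Maximum flow = 10

Max flow: 10

Flow assignment:
  0 → 1: 10/10
  1 → 2: 10/14
  2 → 8: 10/12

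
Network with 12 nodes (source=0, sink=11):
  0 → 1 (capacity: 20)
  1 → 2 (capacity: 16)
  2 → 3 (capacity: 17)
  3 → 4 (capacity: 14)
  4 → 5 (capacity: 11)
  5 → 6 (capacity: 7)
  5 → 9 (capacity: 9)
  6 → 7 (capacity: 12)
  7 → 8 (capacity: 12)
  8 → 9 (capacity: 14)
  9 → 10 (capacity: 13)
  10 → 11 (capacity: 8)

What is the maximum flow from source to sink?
Maximum flow = 8

Max flow: 8

Flow assignment:
  0 → 1: 8/20
  1 → 2: 8/16
  2 → 3: 8/17
  3 → 4: 8/14
  4 → 5: 8/11
  5 → 6: 2/7
  5 → 9: 6/9
  6 → 7: 2/12
  7 → 8: 2/12
  8 → 9: 2/14
  9 → 10: 8/13
  10 → 11: 8/8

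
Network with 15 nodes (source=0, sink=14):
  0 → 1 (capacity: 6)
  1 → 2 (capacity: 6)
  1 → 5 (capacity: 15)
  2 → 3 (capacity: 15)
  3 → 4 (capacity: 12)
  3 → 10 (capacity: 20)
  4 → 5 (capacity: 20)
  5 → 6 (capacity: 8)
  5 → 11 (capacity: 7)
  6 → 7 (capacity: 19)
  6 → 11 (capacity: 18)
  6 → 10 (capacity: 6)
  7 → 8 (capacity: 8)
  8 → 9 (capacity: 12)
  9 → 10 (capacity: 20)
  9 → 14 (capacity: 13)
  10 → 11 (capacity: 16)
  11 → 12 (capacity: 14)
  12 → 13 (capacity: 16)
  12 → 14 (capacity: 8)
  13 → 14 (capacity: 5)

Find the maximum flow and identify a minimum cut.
Max flow = 6, Min cut edges: (0,1)

Maximum flow: 6
Minimum cut: (0,1)
Partition: S = [0], T = [1, 2, 3, 4, 5, 6, 7, 8, 9, 10, 11, 12, 13, 14]

Max-flow min-cut theorem verified: both equal 6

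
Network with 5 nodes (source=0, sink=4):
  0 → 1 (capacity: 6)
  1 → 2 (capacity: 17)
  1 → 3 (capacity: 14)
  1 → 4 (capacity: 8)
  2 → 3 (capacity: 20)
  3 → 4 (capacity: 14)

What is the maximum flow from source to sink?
Maximum flow = 6

Max flow: 6

Flow assignment:
  0 → 1: 6/6
  1 → 4: 6/8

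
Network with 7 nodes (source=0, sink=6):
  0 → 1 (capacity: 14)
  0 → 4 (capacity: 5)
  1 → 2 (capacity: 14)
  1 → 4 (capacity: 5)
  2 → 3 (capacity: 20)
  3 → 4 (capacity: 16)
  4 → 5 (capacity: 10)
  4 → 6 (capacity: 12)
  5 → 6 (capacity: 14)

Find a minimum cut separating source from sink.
Min cut value = 19, edges: (0,1), (0,4)

Min cut value: 19
Partition: S = [0], T = [1, 2, 3, 4, 5, 6]
Cut edges: (0,1), (0,4)

By max-flow min-cut theorem, max flow = min cut = 19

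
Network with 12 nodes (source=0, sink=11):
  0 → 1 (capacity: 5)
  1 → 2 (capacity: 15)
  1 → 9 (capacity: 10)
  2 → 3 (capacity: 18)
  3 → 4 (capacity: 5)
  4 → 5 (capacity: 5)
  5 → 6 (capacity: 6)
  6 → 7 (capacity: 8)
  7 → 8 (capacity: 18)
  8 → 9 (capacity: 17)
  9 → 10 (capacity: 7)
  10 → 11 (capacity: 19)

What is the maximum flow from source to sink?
Maximum flow = 5

Max flow: 5

Flow assignment:
  0 → 1: 5/5
  1 → 9: 5/10
  9 → 10: 5/7
  10 → 11: 5/19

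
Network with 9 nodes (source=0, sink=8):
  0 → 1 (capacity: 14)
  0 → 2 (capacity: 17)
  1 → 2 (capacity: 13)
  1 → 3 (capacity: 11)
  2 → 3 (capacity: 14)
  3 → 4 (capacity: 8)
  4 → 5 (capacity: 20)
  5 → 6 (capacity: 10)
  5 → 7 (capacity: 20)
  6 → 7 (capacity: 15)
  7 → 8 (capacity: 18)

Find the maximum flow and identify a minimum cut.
Max flow = 8, Min cut edges: (3,4)

Maximum flow: 8
Minimum cut: (3,4)
Partition: S = [0, 1, 2, 3], T = [4, 5, 6, 7, 8]

Max-flow min-cut theorem verified: both equal 8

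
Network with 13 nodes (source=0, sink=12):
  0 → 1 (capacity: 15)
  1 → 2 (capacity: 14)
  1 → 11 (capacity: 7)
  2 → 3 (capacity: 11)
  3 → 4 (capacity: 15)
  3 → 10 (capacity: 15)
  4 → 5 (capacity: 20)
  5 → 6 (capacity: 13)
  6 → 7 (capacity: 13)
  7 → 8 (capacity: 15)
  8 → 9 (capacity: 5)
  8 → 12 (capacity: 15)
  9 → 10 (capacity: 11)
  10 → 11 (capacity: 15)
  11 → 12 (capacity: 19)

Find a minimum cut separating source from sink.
Min cut value = 15, edges: (0,1)

Min cut value: 15
Partition: S = [0], T = [1, 2, 3, 4, 5, 6, 7, 8, 9, 10, 11, 12]
Cut edges: (0,1)

By max-flow min-cut theorem, max flow = min cut = 15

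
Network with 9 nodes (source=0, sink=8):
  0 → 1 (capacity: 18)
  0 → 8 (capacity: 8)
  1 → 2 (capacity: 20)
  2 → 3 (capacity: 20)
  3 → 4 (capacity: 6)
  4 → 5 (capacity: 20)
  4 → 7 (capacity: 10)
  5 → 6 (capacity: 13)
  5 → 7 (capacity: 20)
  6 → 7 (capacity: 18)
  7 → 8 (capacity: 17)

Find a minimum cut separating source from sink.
Min cut value = 14, edges: (0,8), (3,4)

Min cut value: 14
Partition: S = [0, 1, 2, 3], T = [4, 5, 6, 7, 8]
Cut edges: (0,8), (3,4)

By max-flow min-cut theorem, max flow = min cut = 14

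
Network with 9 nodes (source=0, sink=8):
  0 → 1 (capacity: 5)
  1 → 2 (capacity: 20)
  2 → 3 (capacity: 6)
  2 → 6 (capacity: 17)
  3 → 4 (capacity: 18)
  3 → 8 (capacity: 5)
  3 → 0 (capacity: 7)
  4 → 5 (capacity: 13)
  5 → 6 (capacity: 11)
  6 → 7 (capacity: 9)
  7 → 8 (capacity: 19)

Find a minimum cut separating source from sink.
Min cut value = 5, edges: (0,1)

Min cut value: 5
Partition: S = [0], T = [1, 2, 3, 4, 5, 6, 7, 8]
Cut edges: (0,1)

By max-flow min-cut theorem, max flow = min cut = 5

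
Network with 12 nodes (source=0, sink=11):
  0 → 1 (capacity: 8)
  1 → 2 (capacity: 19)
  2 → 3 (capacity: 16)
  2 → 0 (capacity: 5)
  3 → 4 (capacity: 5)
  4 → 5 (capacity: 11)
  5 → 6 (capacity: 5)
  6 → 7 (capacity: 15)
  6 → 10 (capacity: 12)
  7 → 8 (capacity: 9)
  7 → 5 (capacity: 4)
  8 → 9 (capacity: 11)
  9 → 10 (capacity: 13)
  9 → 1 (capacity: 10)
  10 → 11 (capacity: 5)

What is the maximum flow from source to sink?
Maximum flow = 5

Max flow: 5

Flow assignment:
  0 → 1: 8/8
  1 → 2: 8/19
  2 → 3: 5/16
  2 → 0: 3/5
  3 → 4: 5/5
  4 → 5: 5/11
  5 → 6: 5/5
  6 → 10: 5/12
  10 → 11: 5/5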